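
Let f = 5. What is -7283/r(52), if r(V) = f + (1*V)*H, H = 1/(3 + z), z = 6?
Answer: -65547/97 ≈ -675.74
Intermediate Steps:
H = ⅑ (H = 1/(3 + 6) = 1/9 = ⅑ ≈ 0.11111)
r(V) = 5 + V/9 (r(V) = 5 + (1*V)*(⅑) = 5 + V*(⅑) = 5 + V/9)
-7283/r(52) = -7283/(5 + (⅑)*52) = -7283/(5 + 52/9) = -7283/97/9 = -7283*9/97 = -65547/97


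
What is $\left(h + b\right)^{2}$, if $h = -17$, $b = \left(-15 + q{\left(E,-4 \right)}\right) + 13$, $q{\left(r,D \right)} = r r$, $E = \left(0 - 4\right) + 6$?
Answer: $225$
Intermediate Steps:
$E = 2$ ($E = -4 + 6 = 2$)
$q{\left(r,D \right)} = r^{2}$
$b = 2$ ($b = \left(-15 + 2^{2}\right) + 13 = \left(-15 + 4\right) + 13 = -11 + 13 = 2$)
$\left(h + b\right)^{2} = \left(-17 + 2\right)^{2} = \left(-15\right)^{2} = 225$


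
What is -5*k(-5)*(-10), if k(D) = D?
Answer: -250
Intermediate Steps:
-5*k(-5)*(-10) = -5*(-5)*(-10) = 25*(-10) = -250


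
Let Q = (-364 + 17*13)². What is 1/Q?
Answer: 1/20449 ≈ 4.8902e-5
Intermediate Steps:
Q = 20449 (Q = (-364 + 221)² = (-143)² = 20449)
1/Q = 1/20449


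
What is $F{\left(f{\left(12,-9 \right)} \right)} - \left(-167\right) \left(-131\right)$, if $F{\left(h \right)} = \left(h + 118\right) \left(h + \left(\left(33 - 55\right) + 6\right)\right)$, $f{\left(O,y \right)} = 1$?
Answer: $-23662$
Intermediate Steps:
$F{\left(h \right)} = \left(-16 + h\right) \left(118 + h\right)$ ($F{\left(h \right)} = \left(118 + h\right) \left(h + \left(-22 + 6\right)\right) = \left(118 + h\right) \left(h - 16\right) = \left(118 + h\right) \left(-16 + h\right) = \left(-16 + h\right) \left(118 + h\right)$)
$F{\left(f{\left(12,-9 \right)} \right)} - \left(-167\right) \left(-131\right) = \left(-1888 + 1^{2} + 102 \cdot 1\right) - \left(-167\right) \left(-131\right) = \left(-1888 + 1 + 102\right) - 21877 = -1785 - 21877 = -23662$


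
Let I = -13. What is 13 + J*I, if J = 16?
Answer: -195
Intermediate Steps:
13 + J*I = 13 + 16*(-13) = 13 - 208 = -195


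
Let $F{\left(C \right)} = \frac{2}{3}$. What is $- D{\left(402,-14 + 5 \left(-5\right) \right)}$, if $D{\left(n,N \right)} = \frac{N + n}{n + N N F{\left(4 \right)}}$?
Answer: $- \frac{121}{472} \approx -0.25636$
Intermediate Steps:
$F{\left(C \right)} = \frac{2}{3}$ ($F{\left(C \right)} = 2 \cdot \frac{1}{3} = \frac{2}{3}$)
$D{\left(n,N \right)} = \frac{N + n}{n + \frac{2 N^{2}}{3}}$ ($D{\left(n,N \right)} = \frac{N + n}{n + N N \frac{2}{3}} = \frac{N + n}{n + N^{2} \cdot \frac{2}{3}} = \frac{N + n}{n + \frac{2 N^{2}}{3}}$)
$- D{\left(402,-14 + 5 \left(-5\right) \right)} = - \frac{3 \left(\left(-14 + 5 \left(-5\right)\right) + 402\right)}{2 \left(-14 + 5 \left(-5\right)\right)^{2} + 3 \cdot 402} = - \frac{3 \left(\left(-14 - 25\right) + 402\right)}{2 \left(-14 - 25\right)^{2} + 1206} = - \frac{3 \left(-39 + 402\right)}{2 \left(-39\right)^{2} + 1206} = - \frac{3 \cdot 363}{2 \cdot 1521 + 1206} = - \frac{3 \cdot 363}{3042 + 1206} = - \frac{3 \cdot 363}{4248} = \left(-1\right) \frac{121}{472} = - \frac{121}{472}$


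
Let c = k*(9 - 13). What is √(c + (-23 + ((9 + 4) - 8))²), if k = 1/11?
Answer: 2*√9790/11 ≈ 17.990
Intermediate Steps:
k = 1/11 ≈ 0.090909
c = -4/11 (c = (9 - 13)/11 = (1/11)*(-4) = -4/11 ≈ -0.36364)
√(c + (-23 + ((9 + 4) - 8))²) = √(-4/11 + (-23 + ((9 + 4) - 8))²) = √(-4/11 + (-23 + (13 - 8))²) = √(-4/11 + (-23 + 5)²) = √(-4/11 + (-18)²) = √(-4/11 + 324) = √(3560/11) = 2*√9790/11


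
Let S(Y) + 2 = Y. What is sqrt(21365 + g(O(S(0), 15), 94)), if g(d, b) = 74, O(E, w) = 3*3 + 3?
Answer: sqrt(21439) ≈ 146.42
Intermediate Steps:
S(Y) = -2 + Y
O(E, w) = 12 (O(E, w) = 9 + 3 = 12)
sqrt(21365 + g(O(S(0), 15), 94)) = sqrt(21365 + 74) = sqrt(21439)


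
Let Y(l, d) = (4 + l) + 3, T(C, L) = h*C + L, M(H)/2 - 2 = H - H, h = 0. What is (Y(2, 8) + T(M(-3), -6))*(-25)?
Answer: -75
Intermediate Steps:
M(H) = 4 (M(H) = 4 + 2*(H - H) = 4 + 2*0 = 4 + 0 = 4)
T(C, L) = L (T(C, L) = 0*C + L = 0 + L = L)
Y(l, d) = 7 + l
(Y(2, 8) + T(M(-3), -6))*(-25) = ((7 + 2) - 6)*(-25) = (9 - 6)*(-25) = 3*(-25) = -75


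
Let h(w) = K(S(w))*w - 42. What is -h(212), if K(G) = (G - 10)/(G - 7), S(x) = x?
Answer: -34214/205 ≈ -166.90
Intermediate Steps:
K(G) = (-10 + G)/(-7 + G)
h(w) = -42 + w*(-10 + w)/(-7 + w) (h(w) = ((-10 + w)/(-7 + w))*w - 42 = w*(-10 + w)/(-7 + w) - 42 = -42 + w*(-10 + w)/(-7 + w))
-h(212) = -(294 + 212² - 52*212)/(-7 + 212) = -(294 + 44944 - 11024)/205 = -34214/205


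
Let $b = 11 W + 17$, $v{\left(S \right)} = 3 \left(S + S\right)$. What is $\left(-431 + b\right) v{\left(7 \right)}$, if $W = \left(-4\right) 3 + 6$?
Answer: $-20160$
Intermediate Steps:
$W = -6$ ($W = -12 + 6 = -6$)
$v{\left(S \right)} = 6 S$ ($v{\left(S \right)} = 3 \cdot 2 S = 6 S$)
$b = -49$ ($b = 11 \left(-6\right) + 17 = -66 + 17 = -49$)
$\left(-431 + b\right) v{\left(7 \right)} = \left(-431 - 49\right) 6 \cdot 7 = \left(-480\right) 42 = -20160$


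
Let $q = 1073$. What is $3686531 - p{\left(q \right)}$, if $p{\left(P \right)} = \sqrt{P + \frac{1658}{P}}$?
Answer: $3686531 - \frac{\sqrt{1237155051}}{1073} \approx 3.6865 \cdot 10^{6}$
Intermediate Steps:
$3686531 - p{\left(q \right)} = 3686531 - \sqrt{1073 + \frac{1658}{1073}} = 3686531 - \sqrt{\frac{1152987}{1073}} = 3686531 - \frac{\sqrt{1237155051}}{1073}$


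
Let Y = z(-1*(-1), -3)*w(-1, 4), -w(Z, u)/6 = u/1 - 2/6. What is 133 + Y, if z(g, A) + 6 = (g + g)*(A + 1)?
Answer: 353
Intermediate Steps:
z(g, A) = -6 + 2*g*(1 + A) (z(g, A) = -6 + (g + g)*(A + 1) = -6 + (2*g)*(1 + A) = -6 + 2*g*(1 + A))
w(Z, u) = 2 - 6*u (w(Z, u) = -6*(u/1 - 2/6) = -6*(u*1 - 2*1/6) = -6*(u - 1/3) = -6*(-1/3 + u) = 2 - 6*u)
Y = 220 (Y = (-6 + 2*(-1*(-1)) + 2*(-3)*(-1*(-1)))*(2 - 6*4) = (-6 + 2*1 + 2*(-3)*1)*(2 - 24) = (-6 + 2 - 6)*(-22) = -10*(-22) = 220)
133 + Y = 133 + 220 = 353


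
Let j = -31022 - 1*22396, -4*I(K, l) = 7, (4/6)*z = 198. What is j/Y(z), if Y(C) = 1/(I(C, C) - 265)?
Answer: 28498503/2 ≈ 1.4249e+7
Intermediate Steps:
z = 297 (z = (3/2)*198 = 297)
I(K, l) = -7/4 (I(K, l) = -1/4*7 = -7/4)
j = -53418 (j = -31022 - 22396 = -53418)
Y(C) = -4/1067 (Y(C) = 1/(-7/4 - 265) = 1/(-1067/4) = -4/1067)
j/Y(z) = -53418/(-4/1067) = -53418*(-1067/4) = 28498503/2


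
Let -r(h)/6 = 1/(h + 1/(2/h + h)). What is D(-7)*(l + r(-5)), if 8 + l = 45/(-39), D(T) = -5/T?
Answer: -7277/1274 ≈ -5.7119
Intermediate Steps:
l = -119/13 (l = -8 + 45/(-39) = -8 + 45*(-1/39) = -8 - 15/13 = -119/13 ≈ -9.1538)
r(h) = -6/(h + 1/(h + 2/h)) (r(h) = -6/(h + 1/(2/h + h)) = -6/(h + 1/(h + 2/h)))
D(-7)*(l + r(-5)) = (-5/(-7))*(-119/13 + 6*(-2 - 1*(-5)²)/(-5*(3 + (-5)²))) = (-5*(-⅐))*(-119/13 + 6*(-⅕)*(-2 - 1*25)/(3 + 25)) = 5*(-119/13 + 6*(-⅕)*(-2 - 25)/28)/7 = 5*(-119/13 + 6*(-⅕)*(1/28)*(-27))/7 = 5*(-119/13 + 81/70)/7 = (5/7)*(-7277/910) = -7277/1274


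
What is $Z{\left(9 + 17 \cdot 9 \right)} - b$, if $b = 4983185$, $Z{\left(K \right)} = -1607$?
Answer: $-4984792$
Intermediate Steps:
$Z{\left(9 + 17 \cdot 9 \right)} - b = -1607 - 4983185 = -4984792$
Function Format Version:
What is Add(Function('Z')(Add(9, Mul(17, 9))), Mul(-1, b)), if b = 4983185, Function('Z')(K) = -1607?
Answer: -4984792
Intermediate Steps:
Add(Function('Z')(Add(9, Mul(17, 9))), Mul(-1, b)) = Add(-1607, Mul(-1, 4983185)) = Add(-1607, -4983185) = -4984792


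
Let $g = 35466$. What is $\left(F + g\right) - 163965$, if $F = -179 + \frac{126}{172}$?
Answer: $- \frac{11066245}{86} \approx -1.2868 \cdot 10^{5}$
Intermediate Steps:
$F = - \frac{15331}{86}$ ($F = -179 + 126 \cdot \frac{1}{172} = -179 + \frac{63}{86} = - \frac{15331}{86} \approx -178.27$)
$\left(F + g\right) - 163965 = \left(- \frac{15331}{86} + 35466\right) - 163965 = \frac{3034745}{86} - 163965 = - \frac{11066245}{86}$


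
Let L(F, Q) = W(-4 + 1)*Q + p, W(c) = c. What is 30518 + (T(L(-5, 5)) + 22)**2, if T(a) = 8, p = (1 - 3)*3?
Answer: 31418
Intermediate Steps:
p = -6 (p = -2*3 = -6)
L(F, Q) = -6 - 3*Q (L(F, Q) = (-4 + 1)*Q - 6 = -3*Q - 6 = -6 - 3*Q)
30518 + (T(L(-5, 5)) + 22)**2 = 30518 + (8 + 22)**2 = 30518 + 30**2 = 30518 + 900 = 31418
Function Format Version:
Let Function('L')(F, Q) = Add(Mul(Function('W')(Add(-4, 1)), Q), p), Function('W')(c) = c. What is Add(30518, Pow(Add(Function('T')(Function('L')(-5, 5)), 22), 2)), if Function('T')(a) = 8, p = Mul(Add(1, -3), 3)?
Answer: 31418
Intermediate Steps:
p = -6 (p = Mul(-2, 3) = -6)
Function('L')(F, Q) = Add(-6, Mul(-3, Q)) (Function('L')(F, Q) = Add(Mul(Add(-4, 1), Q), -6) = Add(Mul(-3, Q), -6) = Add(-6, Mul(-3, Q)))
Add(30518, Pow(Add(Function('T')(Function('L')(-5, 5)), 22), 2)) = Add(30518, Pow(Add(8, 22), 2)) = Add(30518, Pow(30, 2)) = Add(30518, 900) = 31418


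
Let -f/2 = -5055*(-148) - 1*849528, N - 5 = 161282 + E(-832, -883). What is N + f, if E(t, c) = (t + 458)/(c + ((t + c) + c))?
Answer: 1267303677/3481 ≈ 3.6406e+5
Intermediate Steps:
E(t, c) = (458 + t)/(t + 3*c) (E(t, c) = (458 + t)/(c + ((c + t) + c)) = (458 + t)/(c + (t + 2*c)) = (458 + t)/(t + 3*c))
N = 561440421/3481 (N = 5 + (161282 + (458 - 832)/(-832 + 3*(-883))) = 5 + (161282 - 374/(-832 - 2649)) = 5 + (161282 - 374/(-3481)) = 5 + (161282 - 1/3481*(-374)) = 5 + (161282 + 374/3481) = 5 + 561423016/3481 = 561440421/3481 ≈ 1.6129e+5)
f = 202776 (f = -2*(-5055*(-148) - 1*849528) = -2*(748140 - 849528) = -2*(-101388) = 202776)
N + f = 561440421/3481 + 202776 = 1267303677/3481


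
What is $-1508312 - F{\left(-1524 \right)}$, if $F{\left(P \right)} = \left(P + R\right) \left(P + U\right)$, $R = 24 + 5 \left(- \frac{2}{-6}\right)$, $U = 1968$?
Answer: $-843052$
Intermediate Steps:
$R = \frac{77}{3}$ ($R = 24 + 5 \left(\left(-2\right) \left(- \frac{1}{6}\right)\right) = 24 + 5 \cdot \frac{1}{3} = 24 + \frac{5}{3} = \frac{77}{3} \approx 25.667$)
$F{\left(P \right)} = \left(1968 + P\right) \left(\frac{77}{3} + P\right)$ ($F{\left(P \right)} = \left(P + \frac{77}{3}\right) \left(P + 1968\right) = \left(\frac{77}{3} + P\right) \left(1968 + P\right) = \left(1968 + P\right) \left(\frac{77}{3} + P\right)$)
$-1508312 - F{\left(-1524 \right)} = -1508312 - \left(50512 + \left(-1524\right)^{2} + \frac{5981}{3} \left(-1524\right)\right) = -1508312 - \left(50512 + 2322576 - 3038348\right) = -1508312 - -665260 = -1508312 + 665260 = -843052$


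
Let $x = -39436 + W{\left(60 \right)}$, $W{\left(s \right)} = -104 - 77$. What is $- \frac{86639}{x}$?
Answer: $\frac{86639}{39617} \approx 2.1869$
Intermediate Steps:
$W{\left(s \right)} = -181$ ($W{\left(s \right)} = -104 - 77 = -181$)
$x = -39617$ ($x = -39436 - 181 = -39617$)
$- \frac{86639}{x} = - \frac{86639}{-39617} = \left(-86639\right) \left(- \frac{1}{39617}\right) = \frac{86639}{39617}$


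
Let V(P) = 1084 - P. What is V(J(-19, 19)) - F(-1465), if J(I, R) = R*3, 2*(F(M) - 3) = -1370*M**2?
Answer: 1470165149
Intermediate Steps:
F(M) = 3 - 685*M**2 (F(M) = 3 + (-1370*M**2)/2 = 3 - 685*M**2)
J(I, R) = 3*R
V(J(-19, 19)) - F(-1465) = (1084 - 3*19) - (3 - 685*(-1465)**2) = (1084 - 1*57) - (3 - 685*2146225) = (1084 - 57) - (3 - 1470164125) = 1027 - 1*(-1470164122) = 1027 + 1470164122 = 1470165149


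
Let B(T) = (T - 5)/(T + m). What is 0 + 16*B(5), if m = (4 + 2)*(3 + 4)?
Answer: 0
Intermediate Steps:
m = 42 (m = 6*7 = 42)
B(T) = (-5 + T)/(42 + T) (B(T) = (T - 5)/(T + 42) = (-5 + T)/(42 + T))
0 + 16*B(5) = 0 + 16*((-5 + 5)/(42 + 5)) = 0 + 16*(0/47) = 0 + 16*((1/47)*0) = 0 + 16*0 = 0 + 0 = 0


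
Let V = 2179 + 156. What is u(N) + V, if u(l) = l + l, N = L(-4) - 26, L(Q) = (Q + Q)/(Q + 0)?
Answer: 2287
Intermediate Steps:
L(Q) = 2 (L(Q) = (2*Q)/Q = 2)
V = 2335
N = -24 (N = 2 - 26 = -24)
u(l) = 2*l
u(N) + V = 2*(-24) + 2335 = -48 + 2335 = 2287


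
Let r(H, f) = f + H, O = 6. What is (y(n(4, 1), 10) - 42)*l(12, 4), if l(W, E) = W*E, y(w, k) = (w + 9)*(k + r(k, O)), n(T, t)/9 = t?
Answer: 20448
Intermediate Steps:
n(T, t) = 9*t
r(H, f) = H + f
y(w, k) = (6 + 2*k)*(9 + w) (y(w, k) = (w + 9)*(k + (k + 6)) = (9 + w)*(k + (6 + k)) = (9 + w)*(6 + 2*k) = (6 + 2*k)*(9 + w))
l(W, E) = E*W
(y(n(4, 1), 10) - 42)*l(12, 4) = ((54 + 18*10 + 10*(9*1) + (9*1)*(6 + 10)) - 42)*(4*12) = ((54 + 180 + 10*9 + 9*16) - 42)*48 = ((54 + 180 + 90 + 144) - 42)*48 = (468 - 42)*48 = 426*48 = 20448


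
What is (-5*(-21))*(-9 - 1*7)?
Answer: -1680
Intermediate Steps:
(-5*(-21))*(-9 - 1*7) = 105*(-9 - 7) = 105*(-16) = -1680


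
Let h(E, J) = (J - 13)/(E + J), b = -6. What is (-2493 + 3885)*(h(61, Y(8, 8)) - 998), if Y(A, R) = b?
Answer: -76433328/55 ≈ -1.3897e+6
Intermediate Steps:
Y(A, R) = -6
h(E, J) = (-13 + J)/(E + J)
(-2493 + 3885)*(h(61, Y(8, 8)) - 998) = (-2493 + 3885)*((-13 - 6)/(61 - 6) - 998) = 1392*(-19/55 - 998) = 1392*(-54909/55) = -76433328/55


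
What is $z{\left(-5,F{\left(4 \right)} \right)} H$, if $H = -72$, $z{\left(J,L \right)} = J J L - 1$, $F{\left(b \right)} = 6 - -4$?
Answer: $-17928$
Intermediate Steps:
$F{\left(b \right)} = 10$ ($F{\left(b \right)} = 6 + 4 = 10$)
$z{\left(J,L \right)} = -1 + L J^{2}$ ($z{\left(J,L \right)} = J^{2} L - 1 = L J^{2} - 1 = -1 + L J^{2}$)
$z{\left(-5,F{\left(4 \right)} \right)} H = \left(-1 + 10 \left(-5\right)^{2}\right) \left(-72\right) = \left(-1 + 10 \cdot 25\right) \left(-72\right) = \left(-1 + 250\right) \left(-72\right) = 249 \left(-72\right) = -17928$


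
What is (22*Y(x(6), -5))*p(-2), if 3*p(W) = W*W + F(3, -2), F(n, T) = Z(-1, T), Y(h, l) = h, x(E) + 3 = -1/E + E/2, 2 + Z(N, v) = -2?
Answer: 0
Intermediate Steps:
Z(N, v) = -4 (Z(N, v) = -2 - 2 = -4)
x(E) = -3 + E/2 - 1/E (x(E) = -3 + (-1/E + E/2) = -3 + (E/2 - 1/E) = -3 + E/2 - 1/E)
F(n, T) = -4
p(W) = -4/3 + W**2/3 (p(W) = (W*W - 4)/3 = (W**2 - 4)/3 = (-4 + W**2)/3 = -4/3 + W**2/3)
(22*Y(x(6), -5))*p(-2) = (22*(-3 + (1/2)*6 - 1/6))*(-4/3 + (1/3)*(-2)**2) = (22*(-3 + 3 - 1*1/6))*(-4/3 + (1/3)*4) = (22*(-3 + 3 - 1/6))*(-4/3 + 4/3) = (22*(-1/6))*0 = -11/3*0 = 0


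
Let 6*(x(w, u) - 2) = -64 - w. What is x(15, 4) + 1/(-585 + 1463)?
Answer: -14705/1317 ≈ -11.166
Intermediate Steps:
x(w, u) = -26/3 - w/6 (x(w, u) = 2 + (-64 - w)/6 = 2 + (-32/3 - w/6) = -26/3 - w/6)
x(15, 4) + 1/(-585 + 1463) = (-26/3 - 1/6*15) + 1/(-585 + 1463) = (-26/3 - 5/2) + 1/878 = -67/6 + 1/878 = -14705/1317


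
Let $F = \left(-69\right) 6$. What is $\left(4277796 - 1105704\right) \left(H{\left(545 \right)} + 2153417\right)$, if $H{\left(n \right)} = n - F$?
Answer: $6833878874592$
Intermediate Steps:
$F = -414$
$H{\left(n \right)} = 414 + n$ ($H{\left(n \right)} = n - -414 = n + 414 = 414 + n$)
$\left(4277796 - 1105704\right) \left(H{\left(545 \right)} + 2153417\right) = \left(4277796 - 1105704\right) \left(\left(414 + 545\right) + 2153417\right) = 3172092 \left(959 + 2153417\right) = 3172092 \cdot 2154376 = 6833878874592$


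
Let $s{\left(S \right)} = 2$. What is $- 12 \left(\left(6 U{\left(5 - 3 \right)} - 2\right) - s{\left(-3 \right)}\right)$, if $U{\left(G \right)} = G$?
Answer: $-96$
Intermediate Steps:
$- 12 \left(\left(6 U{\left(5 - 3 \right)} - 2\right) - s{\left(-3 \right)}\right) = - 12 \left(\left(6 \left(5 - 3\right) - 2\right) - 2\right) = - 12 \left(\left(6 \cdot 2 - 2\right) - 2\right) = - 12 \left(\left(12 - 2\right) - 2\right) = - 12 \left(10 - 2\right) = \left(-12\right) 8 = -96$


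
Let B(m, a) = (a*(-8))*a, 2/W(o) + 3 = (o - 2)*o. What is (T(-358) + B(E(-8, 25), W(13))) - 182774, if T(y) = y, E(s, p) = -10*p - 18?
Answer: -224336702/1225 ≈ -1.8313e+5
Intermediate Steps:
E(s, p) = -18 - 10*p
W(o) = 2/(-3 + o*(-2 + o)) (W(o) = 2/(-3 + (o - 2)*o) = 2/(-3 + (-2 + o)*o) = 2/(-3 + o*(-2 + o)))
B(m, a) = -8*a² (B(m, a) = (-8*a)*a = -8*a²)
(T(-358) + B(E(-8, 25), W(13))) - 182774 = (-358 - 8*4/(-3 + 13² - 2*13)²) - 182774 = (-358 - 8*4/(-3 + 169 - 26)²) - 182774 = (-358 - 8*(2/140)²) - 182774 = (-358 - 8*(2*(1/140))²) - 182774 = (-358 - 8*(1/70)²) - 182774 = (-358 - 8*1/4900) - 182774 = (-358 - 2/1225) - 182774 = -438552/1225 - 182774 = -224336702/1225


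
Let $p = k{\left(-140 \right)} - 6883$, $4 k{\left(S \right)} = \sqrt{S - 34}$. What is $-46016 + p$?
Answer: $-52899 + \frac{i \sqrt{174}}{4} \approx -52899.0 + 3.2977 i$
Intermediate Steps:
$k{\left(S \right)} = \frac{\sqrt{-34 + S}}{4}$ ($k{\left(S \right)} = \frac{\sqrt{S - 34}}{4} = \frac{\sqrt{-34 + S}}{4}$)
$p = -6883 + \frac{i \sqrt{174}}{4}$ ($p = \frac{\sqrt{-34 - 140}}{4} - 6883 = \frac{\sqrt{-174}}{4} - 6883 = \frac{i \sqrt{174}}{4} - 6883 = -6883 + \frac{i \sqrt{174}}{4} \approx -6883.0 + 3.2977 i$)
$-46016 + p = -46016 - \left(6883 - \frac{i \sqrt{174}}{4}\right) = -52899 + \frac{i \sqrt{174}}{4}$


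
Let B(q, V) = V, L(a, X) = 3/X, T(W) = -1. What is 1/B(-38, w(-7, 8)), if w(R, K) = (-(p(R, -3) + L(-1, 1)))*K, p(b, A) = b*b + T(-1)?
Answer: -1/408 ≈ -0.0024510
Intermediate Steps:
p(b, A) = -1 + b**2 (p(b, A) = b*b - 1 = b**2 - 1 = -1 + b**2)
w(R, K) = K*(-2 - R**2) (w(R, K) = (-((-1 + R**2) + 3/1))*K = (-((-1 + R**2) + 3*1))*K = (-((-1 + R**2) + 3))*K = (-(2 + R**2))*K = (-2 - R**2)*K = K*(-2 - R**2))
1/B(-38, w(-7, 8)) = 1/(-1*8*(2 + (-7)**2)) = 1/(-1*8*(2 + 49)) = 1/(-1*8*51) = 1/(-408) = -1/408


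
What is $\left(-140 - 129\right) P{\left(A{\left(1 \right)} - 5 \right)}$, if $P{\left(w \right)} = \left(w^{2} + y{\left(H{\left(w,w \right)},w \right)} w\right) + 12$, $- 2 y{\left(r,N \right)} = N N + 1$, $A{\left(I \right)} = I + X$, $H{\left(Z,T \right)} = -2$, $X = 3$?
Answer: $-3766$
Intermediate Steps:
$A{\left(I \right)} = 3 + I$ ($A{\left(I \right)} = I + 3 = 3 + I$)
$y{\left(r,N \right)} = - \frac{1}{2} - \frac{N^{2}}{2}$ ($y{\left(r,N \right)} = - \frac{N N + 1}{2} = - \frac{N^{2} + 1}{2} = - \frac{1 + N^{2}}{2} = - \frac{1}{2} - \frac{N^{2}}{2}$)
$P{\left(w \right)} = 12 + w^{2} + w \left(- \frac{1}{2} - \frac{w^{2}}{2}\right)$ ($P{\left(w \right)} = \left(w^{2} + \left(- \frac{1}{2} - \frac{w^{2}}{2}\right) w\right) + 12 = \left(w^{2} + w \left(- \frac{1}{2} - \frac{w^{2}}{2}\right)\right) + 12 = 12 + w^{2} + w \left(- \frac{1}{2} - \frac{w^{2}}{2}\right)$)
$\left(-140 - 129\right) P{\left(A{\left(1 \right)} - 5 \right)} = \left(-140 - 129\right) \left(12 + \left(\left(3 + 1\right) - 5\right)^{2} - \frac{\left(3 + 1\right) - 5}{2} - \frac{\left(\left(3 + 1\right) - 5\right)^{3}}{2}\right) = - 269 \left(12 + \left(4 - 5\right)^{2} - \frac{4 - 5}{2} - \frac{\left(4 - 5\right)^{3}}{2}\right) = - 269 \left(12 + \left(-1\right)^{2} - - \frac{1}{2} - \frac{\left(-1\right)^{3}}{2}\right) = - 269 \left(12 + 1 + \frac{1}{2} - - \frac{1}{2}\right) = - 269 \left(12 + 1 + \frac{1}{2} + \frac{1}{2}\right) = \left(-269\right) 14 = -3766$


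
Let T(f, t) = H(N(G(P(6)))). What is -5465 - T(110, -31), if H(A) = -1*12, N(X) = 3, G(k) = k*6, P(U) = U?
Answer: -5453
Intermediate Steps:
G(k) = 6*k
H(A) = -12
T(f, t) = -12
-5465 - T(110, -31) = -5465 - 1*(-12) = -5465 + 12 = -5453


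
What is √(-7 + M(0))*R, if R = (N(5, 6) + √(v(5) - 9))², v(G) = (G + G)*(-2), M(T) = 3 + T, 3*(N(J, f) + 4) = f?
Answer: -50*I + 8*√29 ≈ 43.081 - 50.0*I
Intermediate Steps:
N(J, f) = -4 + f/3
v(G) = -4*G (v(G) = (2*G)*(-2) = -4*G)
R = (-2 + I*√29)² (R = ((-4 + (⅓)*6) + √(-4*5 - 9))² = ((-4 + 2) + √(-20 - 9))² = (-2 + √(-29))² = (-2 + I*√29)² ≈ -25.0 - 21.541*I)
√(-7 + M(0))*R = √(-7 + (3 + 0))*(2 - I*√29)² = √(-7 + 3)*(2 - I*√29)² = √(-4)*(2 - I*√29)² = (2*I)*(2 - I*√29)² = 2*I*(2 - I*√29)²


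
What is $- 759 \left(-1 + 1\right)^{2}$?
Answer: $0$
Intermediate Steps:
$- 759 \left(-1 + 1\right)^{2} = - 759 \cdot 0^{2} = \left(-759\right) 0 = 0$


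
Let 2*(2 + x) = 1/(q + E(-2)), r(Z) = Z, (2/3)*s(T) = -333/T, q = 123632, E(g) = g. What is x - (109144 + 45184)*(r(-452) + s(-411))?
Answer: 2356613099850497/33874620 ≈ 6.9569e+7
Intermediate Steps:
s(T) = -999/(2*T) (s(T) = 3*(-333/T)/2 = -999/(2*T))
x = -494519/247260 (x = -2 + 1/(2*(123632 - 2)) = -2 + (½)/123630 = -2 + (½)*(1/123630) = -2 + 1/247260 = -494519/247260 ≈ -2.0000)
x - (109144 + 45184)*(r(-452) + s(-411)) = -494519/247260 - (109144 + 45184)*(-452 - 999/2/(-411)) = -494519/247260 - 154328*(-452 - 999/2*(-1/411)) = -494519/247260 - 154328*(-452 + 333/274) = -494519/247260 - 154328*(-123515)/274 = -494519/247260 - 1*(-9530911460/137) = -494519/247260 + 9530911460/137 = 2356613099850497/33874620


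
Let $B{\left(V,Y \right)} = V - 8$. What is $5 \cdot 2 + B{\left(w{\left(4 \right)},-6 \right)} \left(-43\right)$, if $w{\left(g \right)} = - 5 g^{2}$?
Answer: $3794$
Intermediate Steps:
$B{\left(V,Y \right)} = -8 + V$ ($B{\left(V,Y \right)} = V - 8 = -8 + V$)
$5 \cdot 2 + B{\left(w{\left(4 \right)},-6 \right)} \left(-43\right) = 5 \cdot 2 + \left(-8 - 5 \cdot 4^{2}\right) \left(-43\right) = 10 + \left(-8 - 80\right) \left(-43\right) = 10 - -3784 = 10 + 3784 = 3794$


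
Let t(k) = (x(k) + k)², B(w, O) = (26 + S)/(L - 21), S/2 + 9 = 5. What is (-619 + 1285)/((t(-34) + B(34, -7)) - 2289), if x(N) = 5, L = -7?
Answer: -9324/20281 ≈ -0.45974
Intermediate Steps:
S = -8 (S = -18 + 2*5 = -18 + 10 = -8)
B(w, O) = -9/14 (B(w, O) = (26 - 8)/(-7 - 21) = 18/(-28) = 18*(-1/28) = -9/14)
t(k) = (5 + k)²
(-619 + 1285)/((t(-34) + B(34, -7)) - 2289) = (-619 + 1285)/(((5 - 34)² - 9/14) - 2289) = 666/(((-29)² - 9/14) - 2289) = 666/((841 - 9/14) - 2289) = 666/(11765/14 - 2289) = 666/(-20281/14) = 666*(-14/20281) = -9324/20281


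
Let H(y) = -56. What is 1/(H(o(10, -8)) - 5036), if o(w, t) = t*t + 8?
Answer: -1/5092 ≈ -0.00019639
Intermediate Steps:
o(w, t) = 8 + t² (o(w, t) = t² + 8 = 8 + t²)
1/(H(o(10, -8)) - 5036) = 1/(-56 - 5036) = 1/(-5092) = -1/5092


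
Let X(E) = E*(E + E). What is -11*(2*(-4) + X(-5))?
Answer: -462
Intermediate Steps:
X(E) = 2*E**2 (X(E) = E*(2*E) = 2*E**2)
-11*(2*(-4) + X(-5)) = -11*(2*(-4) + 2*(-5)**2) = -11*(-8 + 2*25) = -11*(-8 + 50) = -11*42 = -462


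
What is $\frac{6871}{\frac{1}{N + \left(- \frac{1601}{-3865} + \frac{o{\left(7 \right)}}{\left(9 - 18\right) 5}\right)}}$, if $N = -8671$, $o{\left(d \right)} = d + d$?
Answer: $- \frac{2072411423908}{34785} \approx -5.9578 \cdot 10^{7}$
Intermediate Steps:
$o{\left(d \right)} = 2 d$
$\frac{6871}{\frac{1}{N + \left(- \frac{1601}{-3865} + \frac{o{\left(7 \right)}}{\left(9 - 18\right) 5}\right)}} = \frac{6871}{\frac{1}{-8671 + \left(- \frac{1601}{-3865} + \frac{2 \cdot 7}{\left(9 - 18\right) 5}\right)}} = \frac{6871}{\frac{1}{-8671 + \left(\left(-1601\right) \left(- \frac{1}{3865}\right) + \frac{14}{\left(-9\right) 5}\right)}} = \frac{6871}{\frac{1}{-8671 + \left(\frac{1601}{3865} + \frac{14}{-45}\right)}} = \frac{6871}{\frac{1}{-8671 + \left(\frac{1601}{3865} + 14 \left(- \frac{1}{45}\right)\right)}} = \frac{6871}{\frac{1}{-8671 + \left(\frac{1601}{3865} - \frac{14}{45}\right)}} = \frac{6871}{\frac{1}{-8671 + \frac{3587}{34785}}} = \frac{6871}{\frac{1}{- \frac{301617148}{34785}}} = \frac{6871}{- \frac{34785}{301617148}} = 6871 \left(- \frac{301617148}{34785}\right) = - \frac{2072411423908}{34785}$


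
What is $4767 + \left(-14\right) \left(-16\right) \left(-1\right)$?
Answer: $4543$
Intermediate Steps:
$4767 + \left(-14\right) \left(-16\right) \left(-1\right) = 4767 + 224 \left(-1\right) = 4767 - 224 = 4543$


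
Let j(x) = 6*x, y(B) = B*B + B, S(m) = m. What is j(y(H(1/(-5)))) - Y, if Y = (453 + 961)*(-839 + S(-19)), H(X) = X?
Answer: 30330276/25 ≈ 1.2132e+6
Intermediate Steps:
y(B) = B + B² (y(B) = B² + B = B + B²)
Y = -1213212 (Y = (453 + 961)*(-839 - 19) = 1414*(-858) = -1213212)
j(y(H(1/(-5)))) - Y = 6*((1/(-5))*(1 + 1/(-5))) - 1*(-1213212) = 6*((1*(-⅕))*(1 + 1*(-⅕))) + 1213212 = 6*(-(1 - ⅕)/5) + 1213212 = 6*(-⅕*⅘) + 1213212 = 6*(-4/25) + 1213212 = -24/25 + 1213212 = 30330276/25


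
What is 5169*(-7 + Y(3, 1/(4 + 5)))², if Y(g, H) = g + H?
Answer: 2110675/27 ≈ 78173.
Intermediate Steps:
Y(g, H) = H + g
5169*(-7 + Y(3, 1/(4 + 5)))² = 5169*(-7 + (1/(4 + 5) + 3))² = 5169*(-7 + (1/9 + 3))² = 5169*(-7 + (⅑ + 3))² = 5169*(-7 + 28/9)² = 5169*(-35/9)² = 5169*(1225/81) = 2110675/27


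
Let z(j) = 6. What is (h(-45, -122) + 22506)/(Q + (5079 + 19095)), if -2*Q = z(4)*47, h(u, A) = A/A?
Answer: 22507/24033 ≈ 0.93650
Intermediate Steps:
h(u, A) = 1
Q = -141 (Q = -3*47 = -½*282 = -141)
(h(-45, -122) + 22506)/(Q + (5079 + 19095)) = (1 + 22506)/(-141 + (5079 + 19095)) = 22507/(-141 + 24174) = 22507/24033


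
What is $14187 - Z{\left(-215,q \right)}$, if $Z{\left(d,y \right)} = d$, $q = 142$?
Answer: $14402$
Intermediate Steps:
$14187 - Z{\left(-215,q \right)} = 14187 - -215 = 14187 + 215 = 14402$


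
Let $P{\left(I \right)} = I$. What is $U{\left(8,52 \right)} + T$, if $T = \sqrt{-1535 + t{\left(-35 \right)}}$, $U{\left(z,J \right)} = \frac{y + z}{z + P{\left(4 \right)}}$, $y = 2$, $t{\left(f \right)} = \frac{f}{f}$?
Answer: $\frac{5}{6} + i \sqrt{1534} \approx 0.83333 + 39.166 i$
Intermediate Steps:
$t{\left(f \right)} = 1$
$U{\left(z,J \right)} = \frac{2 + z}{4 + z}$ ($U{\left(z,J \right)} = \frac{2 + z}{z + 4} = \frac{2 + z}{4 + z}$)
$T = i \sqrt{1534}$ ($T = \sqrt{-1535 + 1} = \sqrt{-1534} = i \sqrt{1534} \approx 39.166 i$)
$U{\left(8,52 \right)} + T = \frac{2 + 8}{4 + 8} + i \sqrt{1534} = \frac{1}{12} \cdot 10 + i \sqrt{1534} = \frac{5}{6} + i \sqrt{1534}$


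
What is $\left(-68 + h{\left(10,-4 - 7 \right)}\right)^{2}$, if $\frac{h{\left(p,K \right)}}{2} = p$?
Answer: $2304$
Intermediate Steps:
$h{\left(p,K \right)} = 2 p$
$\left(-68 + h{\left(10,-4 - 7 \right)}\right)^{2} = \left(-68 + 2 \cdot 10\right)^{2} = \left(-68 + 20\right)^{2} = \left(-48\right)^{2} = 2304$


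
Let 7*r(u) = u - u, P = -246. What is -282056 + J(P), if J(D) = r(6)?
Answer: -282056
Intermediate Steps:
r(u) = 0 (r(u) = (u - u)/7 = (⅐)*0 = 0)
J(D) = 0
-282056 + J(P) = -282056 + 0 = -282056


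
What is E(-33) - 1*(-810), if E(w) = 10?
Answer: 820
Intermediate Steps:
E(-33) - 1*(-810) = 10 - 1*(-810) = 10 + 810 = 820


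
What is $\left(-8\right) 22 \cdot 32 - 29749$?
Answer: $-35381$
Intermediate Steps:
$\left(-8\right) 22 \cdot 32 - 29749 = \left(-176\right) 32 - 29749 = -5632 - 29749 = -35381$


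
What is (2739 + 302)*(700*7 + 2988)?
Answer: 23987408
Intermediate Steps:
(2739 + 302)*(700*7 + 2988) = 3041*(4900 + 2988) = 3041*7888 = 23987408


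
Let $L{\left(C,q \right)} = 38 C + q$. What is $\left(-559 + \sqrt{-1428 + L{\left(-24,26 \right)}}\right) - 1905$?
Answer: $-2464 + i \sqrt{2314} \approx -2464.0 + 48.104 i$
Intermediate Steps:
$L{\left(C,q \right)} = q + 38 C$
$\left(-559 + \sqrt{-1428 + L{\left(-24,26 \right)}}\right) - 1905 = \left(-559 + \sqrt{-1428 + \left(26 + 38 \left(-24\right)\right)}\right) - 1905 = \left(-559 + \sqrt{-1428 + \left(26 - 912\right)}\right) - 1905 = \left(-559 + \sqrt{-1428 - 886}\right) - 1905 = \left(-559 + \sqrt{-2314}\right) - 1905 = \left(-559 + i \sqrt{2314}\right) - 1905 = -2464 + i \sqrt{2314}$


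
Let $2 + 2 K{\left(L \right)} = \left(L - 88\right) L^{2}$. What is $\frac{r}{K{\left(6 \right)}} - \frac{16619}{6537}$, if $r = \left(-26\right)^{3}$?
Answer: $\frac{90348049}{9655149} \approx 9.3575$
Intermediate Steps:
$K{\left(L \right)} = -1 + \frac{L^{2} \left(-88 + L\right)}{2}$ ($K{\left(L \right)} = -1 + \frac{\left(L - 88\right) L^{2}}{2} = -1 + \frac{\left(-88 + L\right) L^{2}}{2} = -1 + \frac{L^{2} \left(-88 + L\right)}{2}$)
$r = -17576$
$\frac{r}{K{\left(6 \right)}} - \frac{16619}{6537} = - \frac{17576}{-1 + \frac{6^{3}}{2} - 44 \cdot 6^{2}} - \frac{16619}{6537} = - \frac{17576}{-1 + \frac{1}{2} \cdot 216 - 1584} - \frac{16619}{6537} = - \frac{17576}{-1 + 108 - 1584} - \frac{16619}{6537} = - \frac{17576}{-1477} - \frac{16619}{6537} = \left(-17576\right) \left(- \frac{1}{1477}\right) - \frac{16619}{6537} = \frac{17576}{1477} - \frac{16619}{6537} = \frac{90348049}{9655149}$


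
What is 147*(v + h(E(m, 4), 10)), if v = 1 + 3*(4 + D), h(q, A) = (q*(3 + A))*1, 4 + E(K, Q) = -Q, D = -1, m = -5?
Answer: -13818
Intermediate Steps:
E(K, Q) = -4 - Q
h(q, A) = q*(3 + A)
v = 10 (v = 1 + 3*(4 - 1) = 1 + 3*3 = 1 + 9 = 10)
147*(v + h(E(m, 4), 10)) = 147*(10 + (-4 - 1*4)*(3 + 10)) = 147*(10 + (-4 - 4)*13) = 147*(10 - 8*13) = 147*(10 - 104) = 147*(-94) = -13818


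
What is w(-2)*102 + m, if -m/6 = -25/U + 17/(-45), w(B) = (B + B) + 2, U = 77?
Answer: -230752/1155 ≈ -199.79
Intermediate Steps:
w(B) = 2 + 2*B (w(B) = 2*B + 2 = 2 + 2*B)
m = 4868/1155 (m = -6*(-25/77 + 17/(-45)) = -6*(-25*1/77 + 17*(-1/45)) = -6*(-25/77 - 17/45) = -6*(-2434/3465) = 4868/1155 ≈ 4.2147)
w(-2)*102 + m = (2 + 2*(-2))*102 + 4868/1155 = (2 - 4)*102 + 4868/1155 = -2*102 + 4868/1155 = -204 + 4868/1155 = -230752/1155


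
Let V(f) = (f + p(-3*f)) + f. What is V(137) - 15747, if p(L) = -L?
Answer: -15062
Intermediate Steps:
V(f) = 5*f (V(f) = (f - (-3)*f) + f = (f + 3*f) + f = 4*f + f = 5*f)
V(137) - 15747 = 5*137 - 15747 = 685 - 15747 = -15062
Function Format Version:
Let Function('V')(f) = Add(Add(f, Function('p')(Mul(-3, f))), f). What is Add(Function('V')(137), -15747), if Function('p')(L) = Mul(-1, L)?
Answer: -15062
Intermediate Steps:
Function('V')(f) = Mul(5, f) (Function('V')(f) = Add(Add(f, Mul(-1, Mul(-3, f))), f) = Add(Add(f, Mul(3, f)), f) = Add(Mul(4, f), f) = Mul(5, f))
Add(Function('V')(137), -15747) = Add(Mul(5, 137), -15747) = Add(685, -15747) = -15062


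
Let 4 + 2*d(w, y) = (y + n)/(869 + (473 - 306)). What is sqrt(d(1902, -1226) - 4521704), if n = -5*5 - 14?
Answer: I*sqrt(4853129618246)/1036 ≈ 2126.4*I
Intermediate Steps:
n = -39 (n = -25 - 14 = -39)
d(w, y) = -4183/2072 + y/2072 (d(w, y) = -2 + ((y - 39)/(869 + (473 - 306)))/2 = -2 + ((-39 + y)/(869 + 167))/2 = -2 + ((-39 + y)/1036)/2 = -2 + ((-39 + y)*(1/1036))/2 = -2 + (-39/1036 + y/1036)/2 = -2 + (-39/2072 + y/2072) = -4183/2072 + y/2072)
sqrt(d(1902, -1226) - 4521704) = sqrt((-4183/2072 + (1/2072)*(-1226)) - 4521704) = sqrt((-4183/2072 - 613/1036) - 4521704) = sqrt(-5409/2072 - 4521704) = sqrt(-9368976097/2072) = I*sqrt(4853129618246)/1036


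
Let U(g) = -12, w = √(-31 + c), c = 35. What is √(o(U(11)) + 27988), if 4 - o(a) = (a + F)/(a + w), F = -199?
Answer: √2797090/10 ≈ 167.25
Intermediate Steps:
w = 2 (w = √(-31 + 35) = √4 = 2)
o(a) = 4 - (-199 + a)/(2 + a) (o(a) = 4 - (a - 199)/(a + 2) = 4 - (-199 + a)/(2 + a))
√(o(U(11)) + 27988) = √(3*(69 - 12)/(2 - 12) + 27988) = √(3*57/(-10) + 27988) = √(3*(-⅒)*57 + 27988) = √(-171/10 + 27988) = √(279709/10) = √2797090/10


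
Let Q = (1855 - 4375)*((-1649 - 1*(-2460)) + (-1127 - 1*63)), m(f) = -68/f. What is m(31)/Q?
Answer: -17/7401870 ≈ -2.2967e-6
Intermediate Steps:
Q = 955080 (Q = -2520*((-1649 + 2460) + (-1127 - 63)) = -2520*(811 - 1190) = -2520*(-379) = 955080)
m(31)/Q = -68/31/955080 = -68*1/31*(1/955080) = -68/31*1/955080 = -17/7401870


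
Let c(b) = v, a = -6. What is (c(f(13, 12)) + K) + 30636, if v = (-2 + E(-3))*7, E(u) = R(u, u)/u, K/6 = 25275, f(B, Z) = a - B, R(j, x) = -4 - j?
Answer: 546823/3 ≈ 1.8227e+5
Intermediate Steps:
f(B, Z) = -6 - B
K = 151650 (K = 6*25275 = 151650)
E(u) = (-4 - u)/u
v = -35/3 (v = (-2 + (-4 - 1*(-3))/(-3))*7 = (-2 - (-4 + 3)/3)*7 = (-2 - ⅓*(-1))*7 = (-2 + ⅓)*7 = -5/3*7 = -35/3 ≈ -11.667)
c(b) = -35/3
(c(f(13, 12)) + K) + 30636 = (-35/3 + 151650) + 30636 = 454915/3 + 30636 = 546823/3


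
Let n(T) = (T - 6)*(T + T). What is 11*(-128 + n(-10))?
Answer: 2112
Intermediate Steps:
n(T) = 2*T*(-6 + T) (n(T) = (-6 + T)*(2*T) = 2*T*(-6 + T))
11*(-128 + n(-10)) = 11*(-128 + 2*(-10)*(-6 - 10)) = 11*(-128 + 2*(-10)*(-16)) = 11*(-128 + 320) = 11*192 = 2112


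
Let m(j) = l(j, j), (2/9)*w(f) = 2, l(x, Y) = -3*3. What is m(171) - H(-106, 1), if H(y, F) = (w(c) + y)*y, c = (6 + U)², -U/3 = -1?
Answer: -10291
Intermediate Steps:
U = 3 (U = -3*(-1) = 3)
l(x, Y) = -9
c = 81 (c = (6 + 3)² = 9² = 81)
w(f) = 9 (w(f) = (9/2)*2 = 9)
m(j) = -9
H(y, F) = y*(9 + y) (H(y, F) = (9 + y)*y = y*(9 + y))
m(171) - H(-106, 1) = -9 - (-106)*(9 - 106) = -9 - (-106)*(-97) = -9 - 1*10282 = -9 - 10282 = -10291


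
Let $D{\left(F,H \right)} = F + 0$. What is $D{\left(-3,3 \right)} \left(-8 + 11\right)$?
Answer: $-9$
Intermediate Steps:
$D{\left(F,H \right)} = F$
$D{\left(-3,3 \right)} \left(-8 + 11\right) = - 3 \left(-8 + 11\right) = \left(-3\right) 3 = -9$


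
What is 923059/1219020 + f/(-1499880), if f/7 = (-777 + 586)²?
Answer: 17886337543/30473061960 ≈ 0.58696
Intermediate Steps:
f = 255367 (f = 7*(-777 + 586)² = 7*(-191)² = 7*36481 = 255367)
923059/1219020 + f/(-1499880) = 923059/1219020 + 255367/(-1499880) = 923059*(1/1219020) + 255367*(-1/1499880) = 923059/1219020 - 255367/1499880 = 17886337543/30473061960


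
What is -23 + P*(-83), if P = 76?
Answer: -6331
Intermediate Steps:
-23 + P*(-83) = -23 + 76*(-83) = -23 - 6308 = -6331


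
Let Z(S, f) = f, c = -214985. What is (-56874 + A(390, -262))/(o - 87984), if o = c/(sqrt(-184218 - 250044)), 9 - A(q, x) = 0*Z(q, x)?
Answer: 2172704050501920/3361748375929297 + 12225122025*I*sqrt(434262)/3361748375929297 ≈ 0.6463 + 0.0023964*I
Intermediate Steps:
A(q, x) = 9 (A(q, x) = 9 - 0*x = 9 - 1*0 = 9 + 0 = 9)
o = 214985*I*sqrt(434262)/434262 (o = -214985/sqrt(-184218 - 250044) = -214985*(-I*sqrt(434262)/434262) = -(-214985)*I*sqrt(434262)/434262 = 214985*I*sqrt(434262)/434262 ≈ 326.24*I)
(-56874 + A(390, -262))/(o - 87984) = (-56874 + 9)/(214985*I*sqrt(434262)/434262 - 87984) = -56865/(-87984 + 214985*I*sqrt(434262)/434262)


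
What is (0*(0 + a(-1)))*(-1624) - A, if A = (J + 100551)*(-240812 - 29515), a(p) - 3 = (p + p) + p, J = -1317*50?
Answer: 9380617227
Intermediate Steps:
J = -65850
a(p) = 3 + 3*p (a(p) = 3 + ((p + p) + p) = 3 + (2*p + p) = 3 + 3*p)
A = -9380617227 (A = (-65850 + 100551)*(-240812 - 29515) = 34701*(-270327) = -9380617227)
(0*(0 + a(-1)))*(-1624) - A = (0*(0 + (3 + 3*(-1))))*(-1624) - 1*(-9380617227) = (0*(0 + (3 - 3)))*(-1624) + 9380617227 = (0*(0 + 0))*(-1624) + 9380617227 = (0*0)*(-1624) + 9380617227 = 0*(-1624) + 9380617227 = 0 + 9380617227 = 9380617227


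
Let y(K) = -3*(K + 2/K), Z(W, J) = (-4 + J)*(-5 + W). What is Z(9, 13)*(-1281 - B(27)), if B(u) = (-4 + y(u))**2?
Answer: -2768200/9 ≈ -3.0758e+5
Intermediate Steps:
Z(W, J) = (-5 + W)*(-4 + J)
y(K) = -6/K - 3*K
B(u) = (-4 - 6/u - 3*u)**2 (B(u) = (-4 + (-6/u - 3*u))**2 = (-4 - 6/u - 3*u)**2)
Z(9, 13)*(-1281 - B(27)) = (20 - 5*13 - 4*9 + 13*9)*(-1281 - (6 + 27*(4 + 3*27))**2/27**2) = (20 - 65 - 36 + 117)*(-1281 - (6 + 27*(4 + 81))**2/729) = 36*(-1281 - (6 + 27*85)**2/729) = 36*(-1281 - (6 + 2295)**2/729) = 36*(-1281 - 2301**2/729) = 36*(-1281 - 5294601/729) = 36*(-1281 - 1*588289/81) = 36*(-1281 - 588289/81) = 36*(-692050/81) = -2768200/9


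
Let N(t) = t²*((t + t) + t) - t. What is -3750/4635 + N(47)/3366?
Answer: 15897983/173349 ≈ 91.711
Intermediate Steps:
N(t) = -t + 3*t³ (N(t) = t²*(2*t + t) - t = t²*(3*t) - t = 3*t³ - t = -t + 3*t³)
-3750/4635 + N(47)/3366 = -3750/4635 + (-1*47 + 3*47³)/3366 = -3750*1/4635 + (-47 + 3*103823)*(1/3366) = -250/309 + (-47 + 311469)*(1/3366) = -250/309 + 311422*(1/3366) = -250/309 + 155711/1683 = 15897983/173349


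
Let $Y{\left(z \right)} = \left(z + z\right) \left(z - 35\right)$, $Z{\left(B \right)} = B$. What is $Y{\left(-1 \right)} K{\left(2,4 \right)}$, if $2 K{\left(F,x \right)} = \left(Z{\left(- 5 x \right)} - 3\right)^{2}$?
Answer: $19044$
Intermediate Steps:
$K{\left(F,x \right)} = \frac{\left(-3 - 5 x\right)^{2}}{2}$ ($K{\left(F,x \right)} = \frac{\left(- 5 x - 3\right)^{2}}{2} = \frac{\left(-3 - 5 x\right)^{2}}{2}$)
$Y{\left(z \right)} = 2 z \left(-35 + z\right)$
$Y{\left(-1 \right)} K{\left(2,4 \right)} = 2 \left(-1\right) \left(-35 - 1\right) \frac{\left(3 + 5 \cdot 4\right)^{2}}{2} = 2 \left(-1\right) \left(-36\right) \frac{\left(3 + 20\right)^{2}}{2} = 72 \frac{23^{2}}{2} = 72 \cdot \frac{1}{2} \cdot 529 = 72 \cdot \frac{529}{2} = 19044$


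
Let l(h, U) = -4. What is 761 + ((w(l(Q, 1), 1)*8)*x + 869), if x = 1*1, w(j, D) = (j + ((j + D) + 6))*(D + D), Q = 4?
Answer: 1614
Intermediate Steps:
w(j, D) = 2*D*(6 + D + 2*j) (w(j, D) = (j + ((D + j) + 6))*(2*D) = (j + (6 + D + j))*(2*D) = (6 + D + 2*j)*(2*D) = 2*D*(6 + D + 2*j))
x = 1
761 + ((w(l(Q, 1), 1)*8)*x + 869) = 761 + (((2*1*(6 + 1 + 2*(-4)))*8)*1 + 869) = 761 + (((2*1*(6 + 1 - 8))*8)*1 + 869) = 761 + (((2*1*(-1))*8)*1 + 869) = 761 + (-2*8*1 + 869) = 761 + (-16*1 + 869) = 761 + (-16 + 869) = 761 + 853 = 1614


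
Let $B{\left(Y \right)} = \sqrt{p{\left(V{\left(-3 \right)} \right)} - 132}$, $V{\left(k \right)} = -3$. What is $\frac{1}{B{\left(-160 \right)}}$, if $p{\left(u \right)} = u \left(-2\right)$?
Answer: $- \frac{i \sqrt{14}}{42} \approx - 0.089087 i$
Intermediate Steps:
$p{\left(u \right)} = - 2 u$
$B{\left(Y \right)} = 3 i \sqrt{14}$ ($B{\left(Y \right)} = \sqrt{\left(-2\right) \left(-3\right) - 132} = \sqrt{6 - 132} = \sqrt{-126} = 3 i \sqrt{14}$)
$\frac{1}{B{\left(-160 \right)}} = \frac{1}{3 i \sqrt{14}} = - \frac{i \sqrt{14}}{42}$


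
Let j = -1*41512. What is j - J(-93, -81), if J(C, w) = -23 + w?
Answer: -41408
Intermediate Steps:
j = -41512
j - J(-93, -81) = -41512 - (-23 - 81) = -41512 - 1*(-104) = -41512 + 104 = -41408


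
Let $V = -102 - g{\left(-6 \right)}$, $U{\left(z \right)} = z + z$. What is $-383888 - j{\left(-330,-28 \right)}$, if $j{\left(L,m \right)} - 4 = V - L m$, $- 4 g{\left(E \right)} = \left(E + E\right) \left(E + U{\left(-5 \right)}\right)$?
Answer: $-374598$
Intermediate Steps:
$U{\left(z \right)} = 2 z$
$g{\left(E \right)} = - \frac{E \left(-10 + E\right)}{2}$ ($g{\left(E \right)} = - \frac{\left(E + E\right) \left(E + 2 \left(-5\right)\right)}{4} = - \frac{2 E \left(E - 10\right)}{4} = - \frac{2 E \left(-10 + E\right)}{4} = - \frac{E \left(-10 + E\right)}{2}$)
$V = -54$ ($V = -102 - \frac{1}{2} \left(-6\right) \left(10 - -6\right) = -102 - \frac{1}{2} \left(-6\right) \left(10 + 6\right) = -102 - \frac{1}{2} \left(-6\right) 16 = -102 - -48 = -102 + 48 = -54$)
$j{\left(L,m \right)} = -50 - L m$ ($j{\left(L,m \right)} = 4 - \left(54 + L m\right) = -50 - L m$)
$-383888 - j{\left(-330,-28 \right)} = -383888 - \left(-50 - \left(-330\right) \left(-28\right)\right) = -383888 - \left(-50 - 9240\right) = -383888 - -9290 = -383888 + 9290 = -374598$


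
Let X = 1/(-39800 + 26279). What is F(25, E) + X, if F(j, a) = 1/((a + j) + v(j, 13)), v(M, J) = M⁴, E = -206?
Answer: -125641/1759731108 ≈ -7.1398e-5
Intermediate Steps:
F(j, a) = 1/(a + j + j⁴) (F(j, a) = 1/((a + j) + j⁴) = 1/(a + j + j⁴))
X = -1/13521 (X = 1/(-13521) = -1/13521 ≈ -7.3959e-5)
F(25, E) + X = 1/(-206 + 25 + 25⁴) - 1/13521 = 1/(-206 + 25 + 390625) - 1/13521 = 1/390444 - 1/13521 = -125641/1759731108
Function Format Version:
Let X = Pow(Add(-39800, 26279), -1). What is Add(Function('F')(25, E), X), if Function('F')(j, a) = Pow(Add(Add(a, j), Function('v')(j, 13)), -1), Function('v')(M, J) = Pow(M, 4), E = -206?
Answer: Rational(-125641, 1759731108) ≈ -7.1398e-5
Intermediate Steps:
Function('F')(j, a) = Pow(Add(a, j, Pow(j, 4)), -1) (Function('F')(j, a) = Pow(Add(Add(a, j), Pow(j, 4)), -1) = Pow(Add(a, j, Pow(j, 4)), -1))
X = Rational(-1, 13521) (X = Pow(-13521, -1) = Rational(-1, 13521) ≈ -7.3959e-5)
Add(Function('F')(25, E), X) = Add(Pow(Add(-206, 25, Pow(25, 4)), -1), Rational(-1, 13521)) = Add(Pow(Add(-206, 25, 390625), -1), Rational(-1, 13521)) = Add(Pow(390444, -1), Rational(-1, 13521)) = Add(Rational(1, 390444), Rational(-1, 13521)) = Rational(-125641, 1759731108)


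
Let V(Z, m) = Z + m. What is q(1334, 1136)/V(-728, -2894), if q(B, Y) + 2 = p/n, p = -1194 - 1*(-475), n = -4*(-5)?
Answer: 759/72440 ≈ 0.010478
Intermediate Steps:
n = 20
p = -719 (p = -1194 + 475 = -719)
q(B, Y) = -759/20 (q(B, Y) = -2 - 719/20 = -759/20)
q(1334, 1136)/V(-728, -2894) = -759/(20*(-728 - 2894)) = -759/20/(-3622) = -759/20*(-1/3622) = 759/72440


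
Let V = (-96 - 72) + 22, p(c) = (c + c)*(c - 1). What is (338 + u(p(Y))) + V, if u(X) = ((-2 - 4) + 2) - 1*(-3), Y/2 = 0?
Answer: 191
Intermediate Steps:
Y = 0 (Y = 2*0 = 0)
p(c) = 2*c*(-1 + c) (p(c) = (2*c)*(-1 + c) = 2*c*(-1 + c))
u(X) = -1 (u(X) = (-6 + 2) + 3 = -4 + 3 = -1)
V = -146 (V = -168 + 22 = -146)
(338 + u(p(Y))) + V = (338 - 1) - 146 = 337 - 146 = 191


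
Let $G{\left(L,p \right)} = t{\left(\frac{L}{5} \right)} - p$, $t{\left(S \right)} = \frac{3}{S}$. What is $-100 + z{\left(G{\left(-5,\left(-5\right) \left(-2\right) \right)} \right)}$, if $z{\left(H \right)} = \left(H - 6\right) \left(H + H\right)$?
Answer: $394$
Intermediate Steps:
$G{\left(L,p \right)} = - p + \frac{15}{L}$ ($G{\left(L,p \right)} = \frac{3}{L \frac{1}{5}} - p = \frac{3}{\frac{1}{5} L} - p = 3 \frac{5}{L} - p = \frac{15}{L} - p = - p + \frac{15}{L}$)
$z{\left(H \right)} = 2 H \left(-6 + H\right)$ ($z{\left(H \right)} = \left(-6 + H\right) 2 H = 2 H \left(-6 + H\right)$)
$-100 + z{\left(G{\left(-5,\left(-5\right) \left(-2\right) \right)} \right)} = -100 + 2 \left(- \left(-5\right) \left(-2\right) + \frac{15}{-5}\right) \left(-6 + \left(- \left(-5\right) \left(-2\right) + \frac{15}{-5}\right)\right) = -100 + 2 \left(\left(-1\right) 10 + 15 \left(- \frac{1}{5}\right)\right) \left(-6 + \left(\left(-1\right) 10 + 15 \left(- \frac{1}{5}\right)\right)\right) = -100 + 2 \left(-10 - 3\right) \left(-6 - 13\right) = -100 + 2 \left(-13\right) \left(-6 - 13\right) = -100 + 2 \left(-13\right) \left(-19\right) = -100 + 494 = 394$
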